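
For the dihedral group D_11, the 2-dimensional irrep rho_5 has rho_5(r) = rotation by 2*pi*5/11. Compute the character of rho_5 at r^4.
chi_{rho_5}(r^4) = 2*cos(2*pi*5*4/11) = 2*cos(4*pi/11)

Derivation: rho_5(r^4) is rotation by angle 2*pi*5*4/11, whose trace is 2*cos(2*pi*5*4/11) = 2*cos(4*pi/11).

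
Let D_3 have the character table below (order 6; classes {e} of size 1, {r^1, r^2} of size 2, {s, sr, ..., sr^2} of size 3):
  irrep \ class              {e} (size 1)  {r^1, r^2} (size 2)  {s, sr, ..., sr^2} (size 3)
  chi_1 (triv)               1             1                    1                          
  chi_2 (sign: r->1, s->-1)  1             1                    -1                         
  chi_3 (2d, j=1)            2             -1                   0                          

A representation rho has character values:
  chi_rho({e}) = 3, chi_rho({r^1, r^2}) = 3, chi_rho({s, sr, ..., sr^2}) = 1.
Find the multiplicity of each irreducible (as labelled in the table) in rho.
Multiplicities: chi_1: 2, chi_2: 1, chi_3: 0.

Use <chi_rho, chi> = (1/|G|) sum_C |C| * chi_rho(C) * conj(chi(C)) with |G| = 6 for each irreducible chi in the table:
  <chi_rho, chi_1> = (1/6)[1*(3)*conj(1) + 2*(3)*conj(1) + 3*(1)*conj(1)]
      = (1/6)[(3) + (6) + (3)] = 12/6 = 2
  <chi_rho, chi_2> = (1/6)[1*(3)*conj(1) + 2*(3)*conj(1) + 3*(1)*conj(-1)]
      = (1/6)[(3) + (6) + (-3)] = 6/6 = 1
  <chi_rho, chi_3> = (1/6)[1*(3)*conj(2) + 2*(3)*conj(-1) + 3*(1)*conj(0)]
      = (1/6)[(6) + (-6) + (0)] = 0/6 = 0
Dimension check: dim(rho) = sum (mult * dim) = 2*1 + 1*1 + 0*2 = 3 = chi_rho(e) = 3.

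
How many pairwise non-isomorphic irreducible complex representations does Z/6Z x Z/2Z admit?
12

Explanation: The number of irreducible complex representations of a finite group equals its number of conjugacy classes. Z/6Z x Z/2Z is abelian of order 12, so every element is its own conjugacy class: 12 classes, so Z/6Z x Z/2Z (order 12) has exactly 12 irreducible complex representations.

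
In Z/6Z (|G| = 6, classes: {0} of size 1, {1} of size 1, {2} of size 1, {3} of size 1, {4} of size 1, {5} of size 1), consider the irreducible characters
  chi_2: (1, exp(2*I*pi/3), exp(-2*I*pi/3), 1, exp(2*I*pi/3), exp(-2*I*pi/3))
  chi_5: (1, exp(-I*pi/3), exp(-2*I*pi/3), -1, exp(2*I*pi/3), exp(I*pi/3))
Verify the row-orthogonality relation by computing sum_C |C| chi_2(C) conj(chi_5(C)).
Sum = 0; so <chi_2, chi_5> = 0 (distinct irreducibles are orthogonal).

Reasoning: Compute term by term over conjugacy classes (|C| * chi_2(C) * conj(chi_5(C))):
  1*(1)*conj(1) + 1*(exp(2*I*pi/3))*conj(exp(-I*pi/3)) + 1*(exp(-2*I*pi/3))*conj(exp(-2*I*pi/3)) + 1*(1)*conj(-1) + 1*(exp(2*I*pi/3))*conj(exp(2*I*pi/3)) + 1*(exp(-2*I*pi/3))*conj(exp(I*pi/3))
  = (1) + (-1) + (1) + (-1) + (1) + (-1)
  = 0.
(Exp terms are combined using exp(i*s)*conj(exp(i*t)) = exp(i*(s-t)), and sums of them are collapsed using the identity that for every m > 1 the m distinct m-th roots of unity sum to 0, e.g. 1 + exp(2*I*pi/3) + exp(-2*I*pi/3) = 0.)
Dividing by |G| = 6 gives 0/6 = 0, matching the row-orthogonality relation <chi_2, chi_5> = [chi_2 = chi_5].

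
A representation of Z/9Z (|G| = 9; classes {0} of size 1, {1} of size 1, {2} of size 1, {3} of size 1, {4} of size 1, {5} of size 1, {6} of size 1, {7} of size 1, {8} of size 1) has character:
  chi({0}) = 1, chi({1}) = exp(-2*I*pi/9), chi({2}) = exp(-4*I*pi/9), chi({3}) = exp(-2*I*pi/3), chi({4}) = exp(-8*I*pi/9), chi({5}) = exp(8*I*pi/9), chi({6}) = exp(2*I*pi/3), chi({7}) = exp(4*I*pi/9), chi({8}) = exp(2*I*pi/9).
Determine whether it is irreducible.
Irreducible: <chi, chi> = 1.

Why: <chi, chi> = (1/|G|) sum_C |C| * |chi(C)|^2 = (1/9)[1*|1|^2 + 1*|exp(-2*I*pi/9)|^2 + 1*|exp(-4*I*pi/9)|^2 + 1*|exp(-2*I*pi/3)|^2 + 1*|exp(-8*I*pi/9)|^2 + 1*|exp(8*I*pi/9)|^2 + 1*|exp(2*I*pi/3)|^2 + 1*|exp(4*I*pi/9)|^2 + 1*|exp(2*I*pi/9)|^2]
  = (1/9)[(1) + (1) + (1) + (1) + (1) + (1) + (1) + (1) + (1)] = 9/9 = 1.
(Exp terms are combined using exp(i*s)*conj(exp(i*t)) = exp(i*(s-t)), and sums of them are collapsed using the identity that for every m > 1 the m distinct m-th roots of unity sum to 0, e.g. 1 + exp(2*I*pi/3) + exp(-2*I*pi/3) = 0.)
A character is irreducible iff <chi, chi> = 1, so this representation is irreducible.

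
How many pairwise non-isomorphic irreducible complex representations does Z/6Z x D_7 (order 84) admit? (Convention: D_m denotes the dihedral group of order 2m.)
30

Working: The number of irreducible complex representations of a finite group equals its number of conjugacy classes. For a direct product, #classes(G x H) = #classes(G) * #classes(H). Z/6Z has 6 classes (abelian), D_7 has 5 classes, so 6 * 5 = 30, so Z/6Z x D_7 (order 84) has exactly 30 irreducible complex representations.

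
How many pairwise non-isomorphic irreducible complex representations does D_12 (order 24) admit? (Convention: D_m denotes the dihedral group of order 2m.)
9

Why: The number of irreducible complex representations of a finite group equals its number of conjugacy classes. D_12 has 9 conjugacy classes (n/2 + 3 for n even), so D_12 (order 24) has exactly 9 irreducible complex representations.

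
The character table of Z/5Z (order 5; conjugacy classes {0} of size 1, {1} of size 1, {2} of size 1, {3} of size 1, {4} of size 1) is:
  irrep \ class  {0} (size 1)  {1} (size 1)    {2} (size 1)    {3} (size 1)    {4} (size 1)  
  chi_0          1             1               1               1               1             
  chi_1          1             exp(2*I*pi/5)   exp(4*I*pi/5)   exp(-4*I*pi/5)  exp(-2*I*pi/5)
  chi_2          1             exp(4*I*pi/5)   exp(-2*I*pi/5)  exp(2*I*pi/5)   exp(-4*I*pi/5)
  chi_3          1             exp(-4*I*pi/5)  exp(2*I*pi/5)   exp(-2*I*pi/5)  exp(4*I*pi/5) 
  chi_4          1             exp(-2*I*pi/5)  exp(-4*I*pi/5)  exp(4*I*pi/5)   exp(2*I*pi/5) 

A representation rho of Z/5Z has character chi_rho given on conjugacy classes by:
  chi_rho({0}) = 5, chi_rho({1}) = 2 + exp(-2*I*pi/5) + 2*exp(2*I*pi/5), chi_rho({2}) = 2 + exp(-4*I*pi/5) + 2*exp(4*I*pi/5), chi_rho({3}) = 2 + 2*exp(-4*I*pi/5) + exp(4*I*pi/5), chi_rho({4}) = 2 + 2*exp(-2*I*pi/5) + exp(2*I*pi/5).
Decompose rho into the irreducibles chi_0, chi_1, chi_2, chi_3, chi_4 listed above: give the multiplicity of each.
Multiplicities: chi_0: 2, chi_1: 2, chi_2: 0, chi_3: 0, chi_4: 1.

Reasoning: Use <chi_rho, chi> = (1/|G|) sum_C |C| * chi_rho(C) * conj(chi(C)) with |G| = 5 for each irreducible chi in the table:
  <chi_rho, chi_0> = (1/5)[1*(5)*conj(1) + 1*(2 + exp(-2*I*pi/5) + 2*exp(2*I*pi/5))*conj(1) + 1*(2 + exp(-4*I*pi/5) + 2*exp(4*I*pi/5))*conj(1) + 1*(2 + 2*exp(-4*I*pi/5) + exp(4*I*pi/5))*conj(1) + 1*(2 + 2*exp(-2*I*pi/5) + exp(2*I*pi/5))*conj(1)]
      = (1/5)[(5) + (2 + exp(-2*I*pi/5) + 2*exp(2*I*pi/5)) + (2 + exp(-4*I*pi/5) + 2*exp(4*I*pi/5)) + (2 + 2*exp(-4*I*pi/5) + exp(4*I*pi/5)) + (2 + 2*exp(-2*I*pi/5) + exp(2*I*pi/5))] = 10/5 = 2
  <chi_rho, chi_1> = (1/5)[1*(5)*conj(1) + 1*(2 + exp(-2*I*pi/5) + 2*exp(2*I*pi/5))*conj(exp(2*I*pi/5)) + 1*(2 + exp(-4*I*pi/5) + 2*exp(4*I*pi/5))*conj(exp(4*I*pi/5)) + 1*(2 + 2*exp(-4*I*pi/5) + exp(4*I*pi/5))*conj(exp(-4*I*pi/5)) + 1*(2 + 2*exp(-2*I*pi/5) + exp(2*I*pi/5))*conj(exp(-2*I*pi/5))]
      = (1/5)[(5) + (2 + 2*exp(-2*I*pi/5) + exp(-4*I*pi/5)) + (2 + 2*exp(-4*I*pi/5) + exp(2*I*pi/5)) + (2 + exp(-2*I*pi/5) + 2*exp(4*I*pi/5)) + (2 + exp(4*I*pi/5) + 2*exp(2*I*pi/5))] = 10/5 = 2
  <chi_rho, chi_2> = (1/5)[1*(5)*conj(1) + 1*(2 + exp(-2*I*pi/5) + 2*exp(2*I*pi/5))*conj(exp(4*I*pi/5)) + 1*(2 + exp(-4*I*pi/5) + 2*exp(4*I*pi/5))*conj(exp(-2*I*pi/5)) + 1*(2 + 2*exp(-4*I*pi/5) + exp(4*I*pi/5))*conj(exp(2*I*pi/5)) + 1*(2 + 2*exp(-2*I*pi/5) + exp(2*I*pi/5))*conj(exp(-4*I*pi/5))]
      = (1/5)[(5) + (2*exp(-2*I*pi/5) + 2*exp(-4*I*pi/5) + exp(4*I*pi/5)) + (2*exp(-4*I*pi/5) + exp(-2*I*pi/5) + 2*exp(2*I*pi/5)) + (2*exp(-2*I*pi/5) + exp(2*I*pi/5) + 2*exp(4*I*pi/5)) + (exp(-4*I*pi/5) + 2*exp(4*I*pi/5) + 2*exp(2*I*pi/5))] = 0/5 = 0
  <chi_rho, chi_3> = (1/5)[1*(5)*conj(1) + 1*(2 + exp(-2*I*pi/5) + 2*exp(2*I*pi/5))*conj(exp(-4*I*pi/5)) + 1*(2 + exp(-4*I*pi/5) + 2*exp(4*I*pi/5))*conj(exp(2*I*pi/5)) + 1*(2 + 2*exp(-4*I*pi/5) + exp(4*I*pi/5))*conj(exp(-2*I*pi/5)) + 1*(2 + 2*exp(-2*I*pi/5) + exp(2*I*pi/5))*conj(exp(4*I*pi/5))]
      = (1/5)[(5) + (2*exp(-4*I*pi/5) + exp(2*I*pi/5) + 2*exp(4*I*pi/5)) + (2*exp(-2*I*pi/5) + exp(4*I*pi/5) + 2*exp(2*I*pi/5)) + (2*exp(-2*I*pi/5) + exp(-4*I*pi/5) + 2*exp(2*I*pi/5)) + (2*exp(-4*I*pi/5) + exp(-2*I*pi/5) + 2*exp(4*I*pi/5))] = 0/5 = 0
  <chi_rho, chi_4> = (1/5)[1*(5)*conj(1) + 1*(2 + exp(-2*I*pi/5) + 2*exp(2*I*pi/5))*conj(exp(-2*I*pi/5)) + 1*(2 + exp(-4*I*pi/5) + 2*exp(4*I*pi/5))*conj(exp(-4*I*pi/5)) + 1*(2 + 2*exp(-4*I*pi/5) + exp(4*I*pi/5))*conj(exp(4*I*pi/5)) + 1*(2 + 2*exp(-2*I*pi/5) + exp(2*I*pi/5))*conj(exp(2*I*pi/5))]
      = (1/5)[(5) + (1 + 2*exp(4*I*pi/5) + 2*exp(2*I*pi/5)) + (1 + 2*exp(-2*I*pi/5) + 2*exp(4*I*pi/5)) + (1 + 2*exp(-4*I*pi/5) + 2*exp(2*I*pi/5)) + (1 + 2*exp(-2*I*pi/5) + 2*exp(-4*I*pi/5))] = 5/5 = 1
(Exp terms are combined using exp(i*s)*conj(exp(i*t)) = exp(i*(s-t)), and sums of them are collapsed using the identity that for every m > 1 the m distinct m-th roots of unity sum to 0, e.g. 1 + exp(2*I*pi/3) + exp(-2*I*pi/3) = 0.)
Dimension check: dim(rho) = sum (mult * dim) = 2*1 + 2*1 + 0*1 + 0*1 + 1*1 = 5 = chi_rho(e) = 5.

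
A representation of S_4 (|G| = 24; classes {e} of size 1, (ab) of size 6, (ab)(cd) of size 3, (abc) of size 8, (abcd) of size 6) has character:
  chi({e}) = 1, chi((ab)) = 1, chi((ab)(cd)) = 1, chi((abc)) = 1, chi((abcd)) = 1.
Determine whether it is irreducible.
Irreducible: <chi, chi> = 1.

Details: <chi, chi> = (1/|G|) sum_C |C| * |chi(C)|^2 = (1/24)[1*|1|^2 + 6*|1|^2 + 3*|1|^2 + 8*|1|^2 + 6*|1|^2]
  = (1/24)[(1) + (6) + (3) + (8) + (6)] = 24/24 = 1.
A character is irreducible iff <chi, chi> = 1, so this representation is irreducible.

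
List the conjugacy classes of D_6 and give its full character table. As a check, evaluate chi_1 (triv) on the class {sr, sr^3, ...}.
Conjugacy classes: {e} of size 1, {r^3} of size 1, {r^1, r^5} of size 2, {r^2, r^4} of size 2, {s, sr^2, ...} of size 3, {sr, sr^3, ...} of size 3.
Character table:
  irrep \ class              {e} (size 1)  {r^3} (size 1)  {r^1, r^5} (size 2)  {r^2, r^4} (size 2)  {s, sr^2, ...} (size 3)  {sr, sr^3, ...} (size 3)
  chi_1 (triv)               1             1               1                    1                    1                        1                       
  chi_2 (sign: r->1, s->-1)  1             1               1                    1                    -1                       -1                      
  chi_3 (r->-1, s->1)        1             -1              -1                   1                    1                        -1                      
  chi_4 (r->-1, s->-1)       1             -1              -1                   1                    -1                       1                       
  chi_5 (2d, j=1)            2             -2              1                    -1                   0                        0                       
  chi_6 (2d, j=2)            2             2               -1                   -1                   0                        0                       

Spot check: chi_1 (triv) on {sr, sr^3, ...} = 1.

Solution. D_6 has order 2*6 = 12 with 6 conjugacy classes, hence 6 irreducibles. Sum of squared dims 1 + 1 + 1 + 1 + 4 + 4 = 12 = |G|. Linear characters come from the abelianisation; the 2-dimensional irreps have character r^k -> 2*cos(2*pi*j*k/6), reflections -> 0.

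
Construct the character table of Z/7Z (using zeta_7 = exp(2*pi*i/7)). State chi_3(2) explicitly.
Character table of Z/7Z (irreps indexed chi_0,...,chi_6 with chi_k(m) = zeta_7^(k*m), zeta_7 = exp(2*pi*i/7)):
  irrep \ class  {0} (size 1)  {1} (size 1)    {2} (size 1)    {3} (size 1)    {4} (size 1)    {5} (size 1)    {6} (size 1)  
  chi_0          1             1               1               1               1               1               1             
  chi_1          1             exp(2*I*pi/7)   exp(4*I*pi/7)   exp(6*I*pi/7)   exp(-6*I*pi/7)  exp(-4*I*pi/7)  exp(-2*I*pi/7)
  chi_2          1             exp(4*I*pi/7)   exp(-6*I*pi/7)  exp(-2*I*pi/7)  exp(2*I*pi/7)   exp(6*I*pi/7)   exp(-4*I*pi/7)
  chi_3          1             exp(6*I*pi/7)   exp(-2*I*pi/7)  exp(4*I*pi/7)   exp(-4*I*pi/7)  exp(2*I*pi/7)   exp(-6*I*pi/7)
  chi_4          1             exp(-6*I*pi/7)  exp(2*I*pi/7)   exp(-4*I*pi/7)  exp(4*I*pi/7)   exp(-2*I*pi/7)  exp(6*I*pi/7) 
  chi_5          1             exp(-4*I*pi/7)  exp(6*I*pi/7)   exp(2*I*pi/7)   exp(-2*I*pi/7)  exp(-6*I*pi/7)  exp(4*I*pi/7) 
  chi_6          1             exp(-2*I*pi/7)  exp(-4*I*pi/7)  exp(-6*I*pi/7)  exp(6*I*pi/7)   exp(4*I*pi/7)   exp(2*I*pi/7) 

Spot check: chi_3(2) = zeta_7^(3*2) = zeta_7^6 = exp(-2*I*pi/7).

Z/7Z is abelian, so all 7 irreducible complex representations are 1-dimensional. They are given by chi_k(m) = zeta_7^(k*m) for k = 0,...,6. Row orthogonality: sum_m chi_k(m) conj(chi_l(m)) = 7 * [k = l].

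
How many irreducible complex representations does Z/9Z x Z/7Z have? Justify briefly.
63

Solution. The number of irreducible complex representations of a finite group equals its number of conjugacy classes. Z/9Z x Z/7Z is abelian of order 63, so every element is its own conjugacy class: 63 classes, so Z/9Z x Z/7Z (order 63) has exactly 63 irreducible complex representations.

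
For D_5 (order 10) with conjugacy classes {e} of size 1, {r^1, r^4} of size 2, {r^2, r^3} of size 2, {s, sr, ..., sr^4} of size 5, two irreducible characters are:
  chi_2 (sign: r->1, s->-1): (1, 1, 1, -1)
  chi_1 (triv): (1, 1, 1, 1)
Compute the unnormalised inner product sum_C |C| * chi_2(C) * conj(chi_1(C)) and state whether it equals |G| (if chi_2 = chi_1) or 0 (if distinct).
Sum = 0; so <chi_2, chi_1> = 0 (distinct irreducibles are orthogonal).

Details: Compute term by term over conjugacy classes (|C| * chi_2(C) * conj(chi_1(C))):
  1*(1)*conj(1) + 2*(1)*conj(1) + 2*(1)*conj(1) + 5*(-1)*conj(1)
  = (1) + (2) + (2) + (-5)
  = 0.
Dividing by |G| = 10 gives 0/10 = 0, matching the row-orthogonality relation <chi_2, chi_1> = [chi_2 = chi_1].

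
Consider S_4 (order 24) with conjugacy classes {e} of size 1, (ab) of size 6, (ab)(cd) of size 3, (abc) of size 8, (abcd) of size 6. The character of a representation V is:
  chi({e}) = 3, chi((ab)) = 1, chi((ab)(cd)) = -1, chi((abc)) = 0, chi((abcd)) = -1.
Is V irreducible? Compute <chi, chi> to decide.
Irreducible: <chi, chi> = 1.

Solution. <chi, chi> = (1/|G|) sum_C |C| * |chi(C)|^2 = (1/24)[1*|3|^2 + 6*|1|^2 + 3*|-1|^2 + 8*|0|^2 + 6*|-1|^2]
  = (1/24)[(9) + (6) + (3) + (0) + (6)] = 24/24 = 1.
A character is irreducible iff <chi, chi> = 1, so this representation is irreducible.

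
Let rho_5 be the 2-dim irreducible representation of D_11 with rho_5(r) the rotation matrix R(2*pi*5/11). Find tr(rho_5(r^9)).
chi_{rho_5}(r^9) = 2*cos(2*pi*5*9/11) = 2*cos(90*pi/11)

rho_5(r^9) is rotation by angle 2*pi*5*9/11, whose trace is 2*cos(2*pi*5*9/11) = 2*cos(90*pi/11).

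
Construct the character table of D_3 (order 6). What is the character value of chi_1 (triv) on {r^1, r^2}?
Conjugacy classes: {e} of size 1, {r^1, r^2} of size 2, {s, sr, ..., sr^2} of size 3.
Character table:
  irrep \ class              {e} (size 1)  {r^1, r^2} (size 2)  {s, sr, ..., sr^2} (size 3)
  chi_1 (triv)               1             1                    1                          
  chi_2 (sign: r->1, s->-1)  1             1                    -1                         
  chi_3 (2d, j=1)            2             -1                   0                          

Spot check: chi_1 (triv) on {r^1, r^2} = 1.

D_3 has order 2*3 = 6 with 3 conjugacy classes, hence 3 irreducibles. Sum of squared dims 1 + 1 + 4 = 6 = |G|. Linear characters come from the abelianisation; the 2-dimensional irreps have character r^k -> 2*cos(2*pi*j*k/3), reflections -> 0.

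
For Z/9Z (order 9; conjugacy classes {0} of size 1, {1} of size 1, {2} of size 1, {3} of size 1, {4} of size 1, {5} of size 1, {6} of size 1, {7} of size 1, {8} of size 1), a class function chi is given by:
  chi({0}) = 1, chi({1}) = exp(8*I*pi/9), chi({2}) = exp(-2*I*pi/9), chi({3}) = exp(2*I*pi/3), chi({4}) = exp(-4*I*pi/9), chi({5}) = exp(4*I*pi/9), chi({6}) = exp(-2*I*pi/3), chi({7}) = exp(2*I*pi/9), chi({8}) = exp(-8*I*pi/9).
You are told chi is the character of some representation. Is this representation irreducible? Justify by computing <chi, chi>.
Irreducible: <chi, chi> = 1.

<chi, chi> = (1/|G|) sum_C |C| * |chi(C)|^2 = (1/9)[1*|1|^2 + 1*|exp(8*I*pi/9)|^2 + 1*|exp(-2*I*pi/9)|^2 + 1*|exp(2*I*pi/3)|^2 + 1*|exp(-4*I*pi/9)|^2 + 1*|exp(4*I*pi/9)|^2 + 1*|exp(-2*I*pi/3)|^2 + 1*|exp(2*I*pi/9)|^2 + 1*|exp(-8*I*pi/9)|^2]
  = (1/9)[(1) + (1) + (1) + (1) + (1) + (1) + (1) + (1) + (1)] = 9/9 = 1.
(Exp terms are combined using exp(i*s)*conj(exp(i*t)) = exp(i*(s-t)), and sums of them are collapsed using the identity that for every m > 1 the m distinct m-th roots of unity sum to 0, e.g. 1 + exp(2*I*pi/3) + exp(-2*I*pi/3) = 0.)
A character is irreducible iff <chi, chi> = 1, so this representation is irreducible.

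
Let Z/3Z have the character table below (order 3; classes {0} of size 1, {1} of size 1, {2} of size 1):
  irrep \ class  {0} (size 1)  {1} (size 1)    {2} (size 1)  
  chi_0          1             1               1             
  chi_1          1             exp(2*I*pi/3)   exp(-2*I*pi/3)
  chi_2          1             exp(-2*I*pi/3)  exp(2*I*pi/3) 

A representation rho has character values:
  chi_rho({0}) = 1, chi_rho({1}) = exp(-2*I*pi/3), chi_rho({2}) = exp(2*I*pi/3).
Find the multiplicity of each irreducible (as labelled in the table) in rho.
Multiplicities: chi_0: 0, chi_1: 0, chi_2: 1.

Proof sketch: Use <chi_rho, chi> = (1/|G|) sum_C |C| * chi_rho(C) * conj(chi(C)) with |G| = 3 for each irreducible chi in the table:
  <chi_rho, chi_0> = (1/3)[1*(1)*conj(1) + 1*(exp(-2*I*pi/3))*conj(1) + 1*(exp(2*I*pi/3))*conj(1)]
      = (1/3)[(1) + (exp(-2*I*pi/3)) + (exp(2*I*pi/3))] = 0/3 = 0
  <chi_rho, chi_1> = (1/3)[1*(1)*conj(1) + 1*(exp(-2*I*pi/3))*conj(exp(2*I*pi/3)) + 1*(exp(2*I*pi/3))*conj(exp(-2*I*pi/3))]
      = (1/3)[(1) + (exp(2*I*pi/3)) + (exp(-2*I*pi/3))] = 0/3 = 0
  <chi_rho, chi_2> = (1/3)[1*(1)*conj(1) + 1*(exp(-2*I*pi/3))*conj(exp(-2*I*pi/3)) + 1*(exp(2*I*pi/3))*conj(exp(2*I*pi/3))]
      = (1/3)[(1) + (1) + (1)] = 3/3 = 1
(Exp terms are combined using exp(i*s)*conj(exp(i*t)) = exp(i*(s-t)), and sums of them are collapsed using the identity that for every m > 1 the m distinct m-th roots of unity sum to 0, e.g. 1 + exp(2*I*pi/3) + exp(-2*I*pi/3) = 0.)
Dimension check: dim(rho) = sum (mult * dim) = 0*1 + 0*1 + 1*1 = 1 = chi_rho(e) = 1.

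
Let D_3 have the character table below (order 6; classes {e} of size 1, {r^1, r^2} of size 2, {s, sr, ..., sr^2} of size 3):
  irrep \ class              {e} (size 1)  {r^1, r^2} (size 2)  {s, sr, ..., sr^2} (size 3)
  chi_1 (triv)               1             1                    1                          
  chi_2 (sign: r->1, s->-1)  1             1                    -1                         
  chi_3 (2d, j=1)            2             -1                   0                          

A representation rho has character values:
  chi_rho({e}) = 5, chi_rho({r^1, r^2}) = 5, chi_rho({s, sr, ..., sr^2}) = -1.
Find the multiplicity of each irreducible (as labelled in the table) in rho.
Multiplicities: chi_1: 2, chi_2: 3, chi_3: 0.

Derivation: Use <chi_rho, chi> = (1/|G|) sum_C |C| * chi_rho(C) * conj(chi(C)) with |G| = 6 for each irreducible chi in the table:
  <chi_rho, chi_1> = (1/6)[1*(5)*conj(1) + 2*(5)*conj(1) + 3*(-1)*conj(1)]
      = (1/6)[(5) + (10) + (-3)] = 12/6 = 2
  <chi_rho, chi_2> = (1/6)[1*(5)*conj(1) + 2*(5)*conj(1) + 3*(-1)*conj(-1)]
      = (1/6)[(5) + (10) + (3)] = 18/6 = 3
  <chi_rho, chi_3> = (1/6)[1*(5)*conj(2) + 2*(5)*conj(-1) + 3*(-1)*conj(0)]
      = (1/6)[(10) + (-10) + (0)] = 0/6 = 0
Dimension check: dim(rho) = sum (mult * dim) = 2*1 + 3*1 + 0*2 = 5 = chi_rho(e) = 5.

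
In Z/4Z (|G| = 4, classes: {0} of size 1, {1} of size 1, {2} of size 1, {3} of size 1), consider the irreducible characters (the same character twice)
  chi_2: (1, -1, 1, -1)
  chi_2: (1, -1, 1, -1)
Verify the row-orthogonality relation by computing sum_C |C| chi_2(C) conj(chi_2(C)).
Sum = 4 = |G| = 4; so <chi_2, chi_2> = 1 (norm-1 confirms irreducibility).

Derivation: Compute term by term over conjugacy classes (|C| * chi_2(C) * conj(chi_2(C))):
  1*(1)*conj(1) + 1*(-1)*conj(-1) + 1*(1)*conj(1) + 1*(-1)*conj(-1)
  = (1) + (1) + (1) + (1)
  = 4.
(Exp terms are combined using exp(i*s)*conj(exp(i*t)) = exp(i*(s-t)), and sums of them are collapsed using the identity that for every m > 1 the m distinct m-th roots of unity sum to 0, e.g. 1 + exp(2*I*pi/3) + exp(-2*I*pi/3) = 0.)
Dividing by |G| = 4 gives 4/4 = 1, matching the row-orthogonality relation <chi_2, chi_2> = [chi_2 = chi_2].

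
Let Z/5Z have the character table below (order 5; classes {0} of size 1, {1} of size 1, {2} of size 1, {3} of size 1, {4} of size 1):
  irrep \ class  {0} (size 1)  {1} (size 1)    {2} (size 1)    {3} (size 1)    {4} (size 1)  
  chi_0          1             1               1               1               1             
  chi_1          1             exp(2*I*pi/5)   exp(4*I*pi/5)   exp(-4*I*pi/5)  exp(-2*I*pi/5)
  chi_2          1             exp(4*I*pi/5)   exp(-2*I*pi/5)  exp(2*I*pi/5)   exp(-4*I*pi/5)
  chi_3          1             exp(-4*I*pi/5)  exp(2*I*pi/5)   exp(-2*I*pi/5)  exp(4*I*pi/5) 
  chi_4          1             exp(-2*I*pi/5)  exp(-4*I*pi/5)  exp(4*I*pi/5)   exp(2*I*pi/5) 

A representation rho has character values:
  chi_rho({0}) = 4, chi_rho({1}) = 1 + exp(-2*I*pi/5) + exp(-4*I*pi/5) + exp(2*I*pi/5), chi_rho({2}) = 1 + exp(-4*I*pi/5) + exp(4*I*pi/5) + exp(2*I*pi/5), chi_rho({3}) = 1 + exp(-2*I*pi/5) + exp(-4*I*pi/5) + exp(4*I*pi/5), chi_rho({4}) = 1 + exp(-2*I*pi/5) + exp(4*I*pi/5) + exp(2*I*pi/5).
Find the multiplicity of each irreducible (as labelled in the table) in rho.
Multiplicities: chi_0: 1, chi_1: 1, chi_2: 0, chi_3: 1, chi_4: 1.

Why: Use <chi_rho, chi> = (1/|G|) sum_C |C| * chi_rho(C) * conj(chi(C)) with |G| = 5 for each irreducible chi in the table:
  <chi_rho, chi_0> = (1/5)[1*(4)*conj(1) + 1*(1 + exp(-2*I*pi/5) + exp(-4*I*pi/5) + exp(2*I*pi/5))*conj(1) + 1*(1 + exp(-4*I*pi/5) + exp(4*I*pi/5) + exp(2*I*pi/5))*conj(1) + 1*(1 + exp(-2*I*pi/5) + exp(-4*I*pi/5) + exp(4*I*pi/5))*conj(1) + 1*(1 + exp(-2*I*pi/5) + exp(4*I*pi/5) + exp(2*I*pi/5))*conj(1)]
      = (1/5)[(4) + (1 + exp(-2*I*pi/5) + exp(-4*I*pi/5) + exp(2*I*pi/5)) + (1 + exp(-4*I*pi/5) + exp(4*I*pi/5) + exp(2*I*pi/5)) + (1 + exp(-2*I*pi/5) + exp(-4*I*pi/5) + exp(4*I*pi/5)) + (1 + exp(-2*I*pi/5) + exp(4*I*pi/5) + exp(2*I*pi/5))] = 5/5 = 1
  <chi_rho, chi_1> = (1/5)[1*(4)*conj(1) + 1*(1 + exp(-2*I*pi/5) + exp(-4*I*pi/5) + exp(2*I*pi/5))*conj(exp(2*I*pi/5)) + 1*(1 + exp(-4*I*pi/5) + exp(4*I*pi/5) + exp(2*I*pi/5))*conj(exp(4*I*pi/5)) + 1*(1 + exp(-2*I*pi/5) + exp(-4*I*pi/5) + exp(4*I*pi/5))*conj(exp(-4*I*pi/5)) + 1*(1 + exp(-2*I*pi/5) + exp(4*I*pi/5) + exp(2*I*pi/5))*conj(exp(-2*I*pi/5))]
      = (1/5)[(4) + (1 + exp(-2*I*pi/5) + exp(-4*I*pi/5) + exp(4*I*pi/5)) + (1 + exp(-2*I*pi/5) + exp(-4*I*pi/5) + exp(2*I*pi/5)) + (1 + exp(-2*I*pi/5) + exp(4*I*pi/5) + exp(2*I*pi/5)) + (1 + exp(-4*I*pi/5) + exp(4*I*pi/5) + exp(2*I*pi/5))] = 5/5 = 1
  <chi_rho, chi_2> = (1/5)[1*(4)*conj(1) + 1*(1 + exp(-2*I*pi/5) + exp(-4*I*pi/5) + exp(2*I*pi/5))*conj(exp(4*I*pi/5)) + 1*(1 + exp(-4*I*pi/5) + exp(4*I*pi/5) + exp(2*I*pi/5))*conj(exp(-2*I*pi/5)) + 1*(1 + exp(-2*I*pi/5) + exp(-4*I*pi/5) + exp(4*I*pi/5))*conj(exp(2*I*pi/5)) + 1*(1 + exp(-2*I*pi/5) + exp(4*I*pi/5) + exp(2*I*pi/5))*conj(exp(-4*I*pi/5))]
      = (1/5)[(4) + (-1) + (-1) + (-1) + (-1)] = 0/5 = 0
  <chi_rho, chi_3> = (1/5)[1*(4)*conj(1) + 1*(1 + exp(-2*I*pi/5) + exp(-4*I*pi/5) + exp(2*I*pi/5))*conj(exp(-4*I*pi/5)) + 1*(1 + exp(-4*I*pi/5) + exp(4*I*pi/5) + exp(2*I*pi/5))*conj(exp(2*I*pi/5)) + 1*(1 + exp(-2*I*pi/5) + exp(-4*I*pi/5) + exp(4*I*pi/5))*conj(exp(-2*I*pi/5)) + 1*(1 + exp(-2*I*pi/5) + exp(4*I*pi/5) + exp(2*I*pi/5))*conj(exp(4*I*pi/5))]
      = (1/5)[(4) + (1 + exp(-4*I*pi/5) + exp(4*I*pi/5) + exp(2*I*pi/5)) + (1 + exp(-2*I*pi/5) + exp(4*I*pi/5) + exp(2*I*pi/5)) + (1 + exp(-2*I*pi/5) + exp(-4*I*pi/5) + exp(2*I*pi/5)) + (1 + exp(-2*I*pi/5) + exp(-4*I*pi/5) + exp(4*I*pi/5))] = 5/5 = 1
  <chi_rho, chi_4> = (1/5)[1*(4)*conj(1) + 1*(1 + exp(-2*I*pi/5) + exp(-4*I*pi/5) + exp(2*I*pi/5))*conj(exp(-2*I*pi/5)) + 1*(1 + exp(-4*I*pi/5) + exp(4*I*pi/5) + exp(2*I*pi/5))*conj(exp(-4*I*pi/5)) + 1*(1 + exp(-2*I*pi/5) + exp(-4*I*pi/5) + exp(4*I*pi/5))*conj(exp(4*I*pi/5)) + 1*(1 + exp(-2*I*pi/5) + exp(4*I*pi/5) + exp(2*I*pi/5))*conj(exp(2*I*pi/5))]
      = (1/5)[(4) + (1 + exp(-2*I*pi/5) + exp(4*I*pi/5) + exp(2*I*pi/5)) + (1 + exp(-2*I*pi/5) + exp(-4*I*pi/5) + exp(4*I*pi/5)) + (1 + exp(-4*I*pi/5) + exp(4*I*pi/5) + exp(2*I*pi/5)) + (1 + exp(-2*I*pi/5) + exp(-4*I*pi/5) + exp(2*I*pi/5))] = 5/5 = 1
(Exp terms are combined using exp(i*s)*conj(exp(i*t)) = exp(i*(s-t)), and sums of them are collapsed using the identity that for every m > 1 the m distinct m-th roots of unity sum to 0, e.g. 1 + exp(2*I*pi/3) + exp(-2*I*pi/3) = 0.)
Dimension check: dim(rho) = sum (mult * dim) = 1*1 + 1*1 + 0*1 + 1*1 + 1*1 = 4 = chi_rho(e) = 4.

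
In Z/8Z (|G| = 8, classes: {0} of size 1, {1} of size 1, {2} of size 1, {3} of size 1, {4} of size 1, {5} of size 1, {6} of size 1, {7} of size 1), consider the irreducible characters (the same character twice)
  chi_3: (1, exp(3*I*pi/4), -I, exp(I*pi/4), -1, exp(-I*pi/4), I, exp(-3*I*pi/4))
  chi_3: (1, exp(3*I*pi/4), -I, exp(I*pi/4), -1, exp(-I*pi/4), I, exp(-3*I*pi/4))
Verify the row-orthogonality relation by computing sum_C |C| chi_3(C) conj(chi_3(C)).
Sum = 8 = |G| = 8; so <chi_3, chi_3> = 1 (norm-1 confirms irreducibility).

Explanation: Compute term by term over conjugacy classes (|C| * chi_3(C) * conj(chi_3(C))):
  1*(1)*conj(1) + 1*(exp(3*I*pi/4))*conj(exp(3*I*pi/4)) + 1*(-I)*conj(-I) + 1*(exp(I*pi/4))*conj(exp(I*pi/4)) + 1*(-1)*conj(-1) + 1*(exp(-I*pi/4))*conj(exp(-I*pi/4)) + 1*(I)*conj(I) + 1*(exp(-3*I*pi/4))*conj(exp(-3*I*pi/4))
  = (1) + (1) + (1) + (1) + (1) + (1) + (1) + (1)
  = 8.
(Exp terms are combined using exp(i*s)*conj(exp(i*t)) = exp(i*(s-t)), and sums of them are collapsed using the identity that for every m > 1 the m distinct m-th roots of unity sum to 0, e.g. 1 + exp(2*I*pi/3) + exp(-2*I*pi/3) = 0.)
Dividing by |G| = 8 gives 8/8 = 1, matching the row-orthogonality relation <chi_3, chi_3> = [chi_3 = chi_3].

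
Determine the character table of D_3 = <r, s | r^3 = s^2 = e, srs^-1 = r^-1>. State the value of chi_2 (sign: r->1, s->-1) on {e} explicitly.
Conjugacy classes: {e} of size 1, {r^1, r^2} of size 2, {s, sr, ..., sr^2} of size 3.
Character table:
  irrep \ class              {e} (size 1)  {r^1, r^2} (size 2)  {s, sr, ..., sr^2} (size 3)
  chi_1 (triv)               1             1                    1                          
  chi_2 (sign: r->1, s->-1)  1             1                    -1                         
  chi_3 (2d, j=1)            2             -1                   0                          

Spot check: chi_2 (sign: r->1, s->-1) on {e} = 1.

Reasoning: D_3 has order 2*3 = 6 with 3 conjugacy classes, hence 3 irreducibles. Sum of squared dims 1 + 1 + 4 = 6 = |G|. Linear characters come from the abelianisation; the 2-dimensional irreps have character r^k -> 2*cos(2*pi*j*k/3), reflections -> 0.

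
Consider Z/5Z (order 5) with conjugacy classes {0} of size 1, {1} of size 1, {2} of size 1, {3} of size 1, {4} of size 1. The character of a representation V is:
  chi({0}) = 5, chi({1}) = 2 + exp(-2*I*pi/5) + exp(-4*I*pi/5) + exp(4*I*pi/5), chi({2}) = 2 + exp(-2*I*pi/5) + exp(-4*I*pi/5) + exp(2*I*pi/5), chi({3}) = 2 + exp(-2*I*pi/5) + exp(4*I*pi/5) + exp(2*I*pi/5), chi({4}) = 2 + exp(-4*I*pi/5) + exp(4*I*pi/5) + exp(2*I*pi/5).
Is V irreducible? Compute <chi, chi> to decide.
Not irreducible (reducible): <chi, chi> = 7 > 1.

Explanation: <chi, chi> = (1/|G|) sum_C |C| * |chi(C)|^2 = (1/5)[1*|5|^2 + 1*|2 + exp(-2*I*pi/5) + exp(-4*I*pi/5) + exp(4*I*pi/5)|^2 + 1*|2 + exp(-2*I*pi/5) + exp(-4*I*pi/5) + exp(2*I*pi/5)|^2 + 1*|2 + exp(-2*I*pi/5) + exp(4*I*pi/5) + exp(2*I*pi/5)|^2 + 1*|2 + exp(-4*I*pi/5) + exp(4*I*pi/5) + exp(2*I*pi/5)|^2]
  = (1/5)[(25) + (7 + 4*exp(-2*I*pi/5) + 5*exp(-4*I*pi/5) + 5*exp(4*I*pi/5) + 4*exp(2*I*pi/5)) + (7 + 5*exp(-2*I*pi/5) + 4*exp(-4*I*pi/5) + 4*exp(4*I*pi/5) + 5*exp(2*I*pi/5)) + (7 + 5*exp(-2*I*pi/5) + 4*exp(-4*I*pi/5) + 4*exp(4*I*pi/5) + 5*exp(2*I*pi/5)) + (7 + 4*exp(-2*I*pi/5) + 5*exp(-4*I*pi/5) + 5*exp(4*I*pi/5) + 4*exp(2*I*pi/5))] = 35/5 = 7.
(Exp terms are combined using exp(i*s)*conj(exp(i*t)) = exp(i*(s-t)), and sums of them are collapsed using the identity that for every m > 1 the m distinct m-th roots of unity sum to 0, e.g. 1 + exp(2*I*pi/3) + exp(-2*I*pi/3) = 0.)
A character is irreducible iff <chi, chi> = 1, so this representation is reducible.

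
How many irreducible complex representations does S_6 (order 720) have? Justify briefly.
11

Explanation: The number of irreducible complex representations of a finite group equals its number of conjugacy classes. Conjugacy classes in S_6 correspond to cycle types, i.e. partitions of 6; there are p(6) = 11 of them, so S_6 (order 720) has exactly 11 irreducible complex representations.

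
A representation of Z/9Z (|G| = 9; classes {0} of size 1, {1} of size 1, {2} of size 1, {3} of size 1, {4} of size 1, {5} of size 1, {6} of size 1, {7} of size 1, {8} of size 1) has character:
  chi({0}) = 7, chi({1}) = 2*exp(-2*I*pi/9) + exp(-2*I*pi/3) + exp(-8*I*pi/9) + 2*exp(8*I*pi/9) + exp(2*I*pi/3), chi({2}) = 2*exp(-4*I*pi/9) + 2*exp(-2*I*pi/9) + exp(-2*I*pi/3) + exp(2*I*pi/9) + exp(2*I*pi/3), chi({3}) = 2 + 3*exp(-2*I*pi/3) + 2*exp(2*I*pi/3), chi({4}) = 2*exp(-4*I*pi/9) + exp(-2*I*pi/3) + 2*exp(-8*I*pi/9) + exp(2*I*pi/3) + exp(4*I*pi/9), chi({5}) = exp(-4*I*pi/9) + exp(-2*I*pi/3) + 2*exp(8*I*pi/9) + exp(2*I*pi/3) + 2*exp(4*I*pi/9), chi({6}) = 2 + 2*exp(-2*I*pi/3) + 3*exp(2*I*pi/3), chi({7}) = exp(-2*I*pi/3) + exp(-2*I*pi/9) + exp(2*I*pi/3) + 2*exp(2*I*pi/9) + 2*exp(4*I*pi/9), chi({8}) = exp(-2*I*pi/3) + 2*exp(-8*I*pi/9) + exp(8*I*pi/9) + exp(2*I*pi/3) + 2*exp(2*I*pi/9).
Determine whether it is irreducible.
Not irreducible (reducible): <chi, chi> = 11 > 1.

<chi, chi> = (1/|G|) sum_C |C| * |chi(C)|^2 = (1/9)[1*|7|^2 + 1*|2*exp(-2*I*pi/9) + exp(-2*I*pi/3) + exp(-8*I*pi/9) + 2*exp(8*I*pi/9) + exp(2*I*pi/3)|^2 + 1*|2*exp(-4*I*pi/9) + 2*exp(-2*I*pi/9) + exp(-2*I*pi/3) + exp(2*I*pi/9) + exp(2*I*pi/3)|^2 + 1*|2 + 3*exp(-2*I*pi/3) + 2*exp(2*I*pi/3)|^2 + 1*|2*exp(-4*I*pi/9) + exp(-2*I*pi/3) + 2*exp(-8*I*pi/9) + exp(2*I*pi/3) + exp(4*I*pi/9)|^2 + 1*|exp(-4*I*pi/9) + exp(-2*I*pi/3) + 2*exp(8*I*pi/9) + exp(2*I*pi/3) + 2*exp(4*I*pi/9)|^2 + 1*|2 + 2*exp(-2*I*pi/3) + 3*exp(2*I*pi/3)|^2 + 1*|exp(-2*I*pi/3) + exp(-2*I*pi/9) + exp(2*I*pi/3) + 2*exp(2*I*pi/9) + 2*exp(4*I*pi/9)|^2 + 1*|exp(-2*I*pi/3) + 2*exp(-8*I*pi/9) + exp(8*I*pi/9) + exp(2*I*pi/3) + 2*exp(2*I*pi/9)|^2]
  = (1/9)[(49) + (11 + 5*exp(-4*I*pi/9) + 5*exp(-2*I*pi/9) + 3*exp(-2*I*pi/3) + 6*exp(-8*I*pi/9) + 6*exp(8*I*pi/9) + 3*exp(2*I*pi/3) + 5*exp(2*I*pi/9) + 5*exp(4*I*pi/9)) + (11 + 5*exp(-4*I*pi/9) + 6*exp(-2*I*pi/9) + 3*exp(-2*I*pi/3) + 5*exp(-8*I*pi/9) + 5*exp(8*I*pi/9) + 3*exp(2*I*pi/3) + 6*exp(2*I*pi/9) + 5*exp(4*I*pi/9)) + (1) + (11 + 6*exp(-4*I*pi/9) + 5*exp(-2*I*pi/9) + 3*exp(-2*I*pi/3) + 5*exp(-8*I*pi/9) + 5*exp(8*I*pi/9) + 3*exp(2*I*pi/3) + 5*exp(2*I*pi/9) + 6*exp(4*I*pi/9)) + (11 + 6*exp(-4*I*pi/9) + 5*exp(-2*I*pi/9) + 3*exp(-2*I*pi/3) + 5*exp(-8*I*pi/9) + 5*exp(8*I*pi/9) + 3*exp(2*I*pi/3) + 5*exp(2*I*pi/9) + 6*exp(4*I*pi/9)) + (1) + (11 + 5*exp(-4*I*pi/9) + 6*exp(-2*I*pi/9) + 3*exp(-2*I*pi/3) + 5*exp(-8*I*pi/9) + 5*exp(8*I*pi/9) + 3*exp(2*I*pi/3) + 6*exp(2*I*pi/9) + 5*exp(4*I*pi/9)) + (11 + 5*exp(-4*I*pi/9) + 5*exp(-2*I*pi/9) + 3*exp(-2*I*pi/3) + 6*exp(-8*I*pi/9) + 6*exp(8*I*pi/9) + 3*exp(2*I*pi/3) + 5*exp(2*I*pi/9) + 5*exp(4*I*pi/9))] = 99/9 = 11.
(Exp terms are combined using exp(i*s)*conj(exp(i*t)) = exp(i*(s-t)), and sums of them are collapsed using the identity that for every m > 1 the m distinct m-th roots of unity sum to 0, e.g. 1 + exp(2*I*pi/3) + exp(-2*I*pi/3) = 0.)
A character is irreducible iff <chi, chi> = 1, so this representation is reducible.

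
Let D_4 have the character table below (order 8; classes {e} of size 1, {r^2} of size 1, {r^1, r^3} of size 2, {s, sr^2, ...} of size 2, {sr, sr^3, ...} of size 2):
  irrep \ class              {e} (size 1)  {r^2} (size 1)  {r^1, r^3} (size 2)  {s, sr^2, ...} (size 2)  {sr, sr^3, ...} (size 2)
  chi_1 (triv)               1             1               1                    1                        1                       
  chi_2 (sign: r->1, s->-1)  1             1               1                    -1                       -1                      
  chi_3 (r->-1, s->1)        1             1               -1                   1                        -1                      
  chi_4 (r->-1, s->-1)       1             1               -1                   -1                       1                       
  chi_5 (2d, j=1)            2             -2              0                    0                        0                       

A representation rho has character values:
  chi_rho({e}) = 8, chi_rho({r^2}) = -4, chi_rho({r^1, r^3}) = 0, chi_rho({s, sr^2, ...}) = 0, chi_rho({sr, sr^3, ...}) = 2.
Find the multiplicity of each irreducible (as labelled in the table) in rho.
Multiplicities: chi_1: 1, chi_2: 0, chi_3: 0, chi_4: 1, chi_5: 3.

Use <chi_rho, chi> = (1/|G|) sum_C |C| * chi_rho(C) * conj(chi(C)) with |G| = 8 for each irreducible chi in the table:
  <chi_rho, chi_1> = (1/8)[1*(8)*conj(1) + 1*(-4)*conj(1) + 2*(0)*conj(1) + 2*(0)*conj(1) + 2*(2)*conj(1)]
      = (1/8)[(8) + (-4) + (0) + (0) + (4)] = 8/8 = 1
  <chi_rho, chi_2> = (1/8)[1*(8)*conj(1) + 1*(-4)*conj(1) + 2*(0)*conj(1) + 2*(0)*conj(-1) + 2*(2)*conj(-1)]
      = (1/8)[(8) + (-4) + (0) + (0) + (-4)] = 0/8 = 0
  <chi_rho, chi_3> = (1/8)[1*(8)*conj(1) + 1*(-4)*conj(1) + 2*(0)*conj(-1) + 2*(0)*conj(1) + 2*(2)*conj(-1)]
      = (1/8)[(8) + (-4) + (0) + (0) + (-4)] = 0/8 = 0
  <chi_rho, chi_4> = (1/8)[1*(8)*conj(1) + 1*(-4)*conj(1) + 2*(0)*conj(-1) + 2*(0)*conj(-1) + 2*(2)*conj(1)]
      = (1/8)[(8) + (-4) + (0) + (0) + (4)] = 8/8 = 1
  <chi_rho, chi_5> = (1/8)[1*(8)*conj(2) + 1*(-4)*conj(-2) + 2*(0)*conj(0) + 2*(0)*conj(0) + 2*(2)*conj(0)]
      = (1/8)[(16) + (8) + (0) + (0) + (0)] = 24/8 = 3
Dimension check: dim(rho) = sum (mult * dim) = 1*1 + 0*1 + 0*1 + 1*1 + 3*2 = 8 = chi_rho(e) = 8.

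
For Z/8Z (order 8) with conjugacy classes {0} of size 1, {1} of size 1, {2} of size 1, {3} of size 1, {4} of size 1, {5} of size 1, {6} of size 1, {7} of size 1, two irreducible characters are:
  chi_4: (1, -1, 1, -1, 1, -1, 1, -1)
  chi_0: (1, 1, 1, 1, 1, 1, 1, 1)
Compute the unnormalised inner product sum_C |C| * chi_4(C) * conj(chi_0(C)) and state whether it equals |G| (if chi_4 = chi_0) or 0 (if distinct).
Sum = 0; so <chi_4, chi_0> = 0 (distinct irreducibles are orthogonal).

Reasoning: Compute term by term over conjugacy classes (|C| * chi_4(C) * conj(chi_0(C))):
  1*(1)*conj(1) + 1*(-1)*conj(1) + 1*(1)*conj(1) + 1*(-1)*conj(1) + 1*(1)*conj(1) + 1*(-1)*conj(1) + 1*(1)*conj(1) + 1*(-1)*conj(1)
  = (1) + (-1) + (1) + (-1) + (1) + (-1) + (1) + (-1)
  = 0.
(Exp terms are combined using exp(i*s)*conj(exp(i*t)) = exp(i*(s-t)), and sums of them are collapsed using the identity that for every m > 1 the m distinct m-th roots of unity sum to 0, e.g. 1 + exp(2*I*pi/3) + exp(-2*I*pi/3) = 0.)
Dividing by |G| = 8 gives 0/8 = 0, matching the row-orthogonality relation <chi_4, chi_0> = [chi_4 = chi_0].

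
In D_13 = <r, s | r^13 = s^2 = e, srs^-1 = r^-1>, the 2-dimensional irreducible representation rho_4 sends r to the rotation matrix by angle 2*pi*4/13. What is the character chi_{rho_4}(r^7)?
chi_{rho_4}(r^7) = 2*cos(2*pi*4*7/13) = 2*cos(56*pi/13)

Justification: rho_4(r^7) is rotation by angle 2*pi*4*7/13, whose trace is 2*cos(2*pi*4*7/13) = 2*cos(56*pi/13).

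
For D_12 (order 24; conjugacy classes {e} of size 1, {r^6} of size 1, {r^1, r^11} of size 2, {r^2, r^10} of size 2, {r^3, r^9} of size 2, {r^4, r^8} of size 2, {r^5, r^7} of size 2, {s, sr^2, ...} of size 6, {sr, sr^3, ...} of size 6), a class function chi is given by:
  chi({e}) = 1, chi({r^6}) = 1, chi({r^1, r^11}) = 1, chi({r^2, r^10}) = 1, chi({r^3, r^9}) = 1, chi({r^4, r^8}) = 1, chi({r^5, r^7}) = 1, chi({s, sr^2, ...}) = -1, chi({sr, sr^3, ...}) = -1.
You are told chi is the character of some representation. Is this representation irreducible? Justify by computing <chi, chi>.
Irreducible: <chi, chi> = 1.

Explanation: <chi, chi> = (1/|G|) sum_C |C| * |chi(C)|^2 = (1/24)[1*|1|^2 + 1*|1|^2 + 2*|1|^2 + 2*|1|^2 + 2*|1|^2 + 2*|1|^2 + 2*|1|^2 + 6*|-1|^2 + 6*|-1|^2]
  = (1/24)[(1) + (1) + (2) + (2) + (2) + (2) + (2) + (6) + (6)] = 24/24 = 1.
A character is irreducible iff <chi, chi> = 1, so this representation is irreducible.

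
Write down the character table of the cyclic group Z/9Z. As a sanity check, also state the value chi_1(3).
Character table of Z/9Z (irreps indexed chi_0,...,chi_8 with chi_k(m) = zeta_9^(k*m), zeta_9 = exp(2*pi*i/9)):
  irrep \ class  {0} (size 1)  {1} (size 1)    {2} (size 1)    {3} (size 1)    {4} (size 1)    {5} (size 1)    {6} (size 1)    {7} (size 1)    {8} (size 1)  
  chi_0          1             1               1               1               1               1               1               1               1             
  chi_1          1             exp(2*I*pi/9)   exp(4*I*pi/9)   exp(2*I*pi/3)   exp(8*I*pi/9)   exp(-8*I*pi/9)  exp(-2*I*pi/3)  exp(-4*I*pi/9)  exp(-2*I*pi/9)
  chi_2          1             exp(4*I*pi/9)   exp(8*I*pi/9)   exp(-2*I*pi/3)  exp(-2*I*pi/9)  exp(2*I*pi/9)   exp(2*I*pi/3)   exp(-8*I*pi/9)  exp(-4*I*pi/9)
  chi_3          1             exp(2*I*pi/3)   exp(-2*I*pi/3)  1               exp(2*I*pi/3)   exp(-2*I*pi/3)  1               exp(2*I*pi/3)   exp(-2*I*pi/3)
  chi_4          1             exp(8*I*pi/9)   exp(-2*I*pi/9)  exp(2*I*pi/3)   exp(-4*I*pi/9)  exp(4*I*pi/9)   exp(-2*I*pi/3)  exp(2*I*pi/9)   exp(-8*I*pi/9)
  chi_5          1             exp(-8*I*pi/9)  exp(2*I*pi/9)   exp(-2*I*pi/3)  exp(4*I*pi/9)   exp(-4*I*pi/9)  exp(2*I*pi/3)   exp(-2*I*pi/9)  exp(8*I*pi/9) 
  chi_6          1             exp(-2*I*pi/3)  exp(2*I*pi/3)   1               exp(-2*I*pi/3)  exp(2*I*pi/3)   1               exp(-2*I*pi/3)  exp(2*I*pi/3) 
  chi_7          1             exp(-4*I*pi/9)  exp(-8*I*pi/9)  exp(2*I*pi/3)   exp(2*I*pi/9)   exp(-2*I*pi/9)  exp(-2*I*pi/3)  exp(8*I*pi/9)   exp(4*I*pi/9) 
  chi_8          1             exp(-2*I*pi/9)  exp(-4*I*pi/9)  exp(-2*I*pi/3)  exp(-8*I*pi/9)  exp(8*I*pi/9)   exp(2*I*pi/3)   exp(4*I*pi/9)   exp(2*I*pi/9) 

Spot check: chi_1(3) = zeta_9^(1*3) = zeta_9^3 = exp(2*I*pi/3).

Proof sketch: Z/9Z is abelian, so all 9 irreducible complex representations are 1-dimensional. They are given by chi_k(m) = zeta_9^(k*m) for k = 0,...,8. Row orthogonality: sum_m chi_k(m) conj(chi_l(m)) = 9 * [k = l].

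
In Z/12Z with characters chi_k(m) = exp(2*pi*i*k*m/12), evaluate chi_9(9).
chi_9(9) = zeta_12^81 = -I

Why: chi_9(9) = zeta_12^(9*9) = zeta_12^81. Since zeta_12^12 = 1, this equals zeta_12^9 = exp(2*pi*i*9/12) = -I.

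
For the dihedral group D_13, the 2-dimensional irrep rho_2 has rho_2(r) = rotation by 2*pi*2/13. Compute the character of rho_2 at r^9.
chi_{rho_2}(r^9) = 2*cos(2*pi*2*9/13) = -2*cos(3*pi/13)

Working: rho_2(r^9) is rotation by angle 2*pi*2*9/13, whose trace is 2*cos(2*pi*2*9/13) = -2*cos(3*pi/13).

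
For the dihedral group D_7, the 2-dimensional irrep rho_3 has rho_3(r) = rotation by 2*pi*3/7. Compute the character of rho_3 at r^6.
chi_{rho_3}(r^6) = 2*cos(2*pi*3*6/7) = -2*cos(pi/7)

Proof sketch: rho_3(r^6) is rotation by angle 2*pi*3*6/7, whose trace is 2*cos(2*pi*3*6/7) = -2*cos(pi/7).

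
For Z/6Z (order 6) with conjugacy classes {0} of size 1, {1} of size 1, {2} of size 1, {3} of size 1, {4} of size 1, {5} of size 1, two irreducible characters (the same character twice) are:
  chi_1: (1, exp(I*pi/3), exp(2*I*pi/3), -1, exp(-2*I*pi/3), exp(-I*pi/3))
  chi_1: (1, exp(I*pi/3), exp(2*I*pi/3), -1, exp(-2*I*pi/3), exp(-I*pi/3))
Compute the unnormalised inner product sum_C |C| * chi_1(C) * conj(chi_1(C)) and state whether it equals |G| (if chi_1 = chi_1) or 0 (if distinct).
Sum = 6 = |G| = 6; so <chi_1, chi_1> = 1 (norm-1 confirms irreducibility).

Details: Compute term by term over conjugacy classes (|C| * chi_1(C) * conj(chi_1(C))):
  1*(1)*conj(1) + 1*(exp(I*pi/3))*conj(exp(I*pi/3)) + 1*(exp(2*I*pi/3))*conj(exp(2*I*pi/3)) + 1*(-1)*conj(-1) + 1*(exp(-2*I*pi/3))*conj(exp(-2*I*pi/3)) + 1*(exp(-I*pi/3))*conj(exp(-I*pi/3))
  = (1) + (1) + (1) + (1) + (1) + (1)
  = 6.
(Exp terms are combined using exp(i*s)*conj(exp(i*t)) = exp(i*(s-t)), and sums of them are collapsed using the identity that for every m > 1 the m distinct m-th roots of unity sum to 0, e.g. 1 + exp(2*I*pi/3) + exp(-2*I*pi/3) = 0.)
Dividing by |G| = 6 gives 6/6 = 1, matching the row-orthogonality relation <chi_1, chi_1> = [chi_1 = chi_1].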